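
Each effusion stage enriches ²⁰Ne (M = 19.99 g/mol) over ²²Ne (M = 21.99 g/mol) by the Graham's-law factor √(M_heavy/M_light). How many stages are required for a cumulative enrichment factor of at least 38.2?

Per stage α = (21.99/19.99)^(1/2) = 1.10005^0.5, giving ln α = 0.04768.
Need α^N ≥ 38.2 ⇒ N ≥ ln(38.2) / ln α = 3.643 / 0.04768 = 76.41.
Minimum whole number of stages: N = 77.

77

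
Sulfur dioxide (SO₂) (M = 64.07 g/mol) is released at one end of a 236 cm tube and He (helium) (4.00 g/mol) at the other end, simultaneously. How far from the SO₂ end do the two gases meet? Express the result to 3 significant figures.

47.2 cm

In equal time, each gas travels a distance ∝ its rate ∝ 1/√M, so d_SO₂/d_He = √(M_He/M_SO₂) = √(4.00/64.07) = 0.2499.
With d_SO₂ + d_He = 236 cm, d_He = 236/(1 + 0.2499) = 188.8 cm.
d_SO₂ = 236 − 188.8 = 47.2 cm.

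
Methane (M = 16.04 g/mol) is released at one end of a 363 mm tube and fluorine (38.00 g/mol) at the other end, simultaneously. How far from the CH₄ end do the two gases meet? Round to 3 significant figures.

Distances travelled in equal time are proportional to diffusion rates, so d_CH₄/d_F₂ = √(M_F₂/M_CH₄) = √(38.00/16.04) = 1.539.
With d_CH₄ + d_F₂ = 363 mm, d_F₂ = 363/(1 + 1.539) = 143.0 mm.
d_CH₄ = 363 − 143.0 = 220 mm.

220 mm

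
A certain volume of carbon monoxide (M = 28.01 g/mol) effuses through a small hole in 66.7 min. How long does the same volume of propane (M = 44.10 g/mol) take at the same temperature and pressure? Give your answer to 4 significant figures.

Graham's law gives t_C₃H₈/t_CO = √(M_C₃H₈/M_CO) = √(44.10/28.01) = √1.574 = 1.255.
So the time for C₃H₈ is 66.7 × 1.255 = 83.69 min.

83.69 min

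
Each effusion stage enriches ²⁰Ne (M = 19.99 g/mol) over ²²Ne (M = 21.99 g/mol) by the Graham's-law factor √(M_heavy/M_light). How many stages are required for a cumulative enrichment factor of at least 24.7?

Single-stage factor α = √(21.99/19.99), so ln α = ½ ln(1.10005) = 0.04768.
Need α^N ≥ 24.7 ⇒ N ≥ ln(24.7) / ln α = 3.207 / 0.04768 = 67.26.
Rounding up, N = 68 stages.

68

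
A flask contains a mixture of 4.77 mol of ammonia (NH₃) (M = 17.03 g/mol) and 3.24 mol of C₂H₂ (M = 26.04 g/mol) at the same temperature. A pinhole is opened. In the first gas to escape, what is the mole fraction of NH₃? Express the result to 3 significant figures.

0.645

Each component's effusion rate ∝ (its partial pressure)·(1/√M) ∝ n_i/√M_i.
So x_NH₃ in the escaping gas = (n_NH₃/√M_NH₃) / Σ(n_i/√M_i)
= (4.77/√17.03) / (4.77/√17.03 + 3.24/√26.04) = 1.156/(1.156 + 0.6349) = 0.645.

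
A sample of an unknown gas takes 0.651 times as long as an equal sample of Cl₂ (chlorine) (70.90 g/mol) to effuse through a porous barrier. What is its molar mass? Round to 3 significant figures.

30.0 g/mol

Since effusion rate ∝ 1/√M, t_X/t_Cl₂ = √(M_X/M_Cl₂).
0.651 = √(M_X/70.90)
M_X = 70.90 × 0.651² = 70.90 × 0.4238 = 30.0 g/mol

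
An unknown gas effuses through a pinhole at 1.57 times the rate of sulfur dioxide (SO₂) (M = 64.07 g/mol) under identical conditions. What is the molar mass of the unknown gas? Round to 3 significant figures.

Graham's law gives rate_X/rate_SO₂ = √(M_SO₂/M_X).
1.57 = √(64.07/M_X)
M_X = 64.07 / 1.57² = 64.07 / 2.465 = 26.0 g/mol

26.0 g/mol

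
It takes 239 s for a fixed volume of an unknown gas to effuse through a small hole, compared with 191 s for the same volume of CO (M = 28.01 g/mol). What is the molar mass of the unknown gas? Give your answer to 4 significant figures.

Using Graham's law: t_X/t_CO = √(M_X/M_CO).
239/191 = 1.251 = √(M_X/28.01)
M_X = 28.01 × 1.251² = 28.01 × 1.566 = 43.86 g/mol

43.86 g/mol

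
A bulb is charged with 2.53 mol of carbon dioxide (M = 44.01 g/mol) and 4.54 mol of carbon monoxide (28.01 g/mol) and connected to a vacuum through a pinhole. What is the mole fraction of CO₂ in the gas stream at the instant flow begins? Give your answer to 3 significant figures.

0.308

The effusion rate of species i is ∝ p_i/√M_i ∝ n_i/√M_i.
Mole fraction of CO₂ in the effusate = (n_CO₂/√M_CO₂) / (n_CO₂/√M_CO₂ + n_CO/√M_CO)
= (2.53/√44.01) / (2.53/√44.01 + 4.54/√28.01) = 0.3814/(0.3814 + 0.8578) = 0.308.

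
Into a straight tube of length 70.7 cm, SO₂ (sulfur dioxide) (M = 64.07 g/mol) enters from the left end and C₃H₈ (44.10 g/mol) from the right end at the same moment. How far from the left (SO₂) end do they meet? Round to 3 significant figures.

32.1 cm

The fronts meet when d_SO₂ + d_C₃H₈ = L with d_SO₂/d_C₃H₈ = √(M_C₃H₈/M_SO₂) (Graham's law). Here √(M_C₃H₈/M_SO₂) = √(44.10/64.07) = 0.8296.
With d_SO₂ + d_C₃H₈ = 70.7 cm, d_C₃H₈ = 70.7/(1 + 0.8296) = 38.64 cm.
d_SO₂ = 70.7 − 38.64 = 32.1 cm.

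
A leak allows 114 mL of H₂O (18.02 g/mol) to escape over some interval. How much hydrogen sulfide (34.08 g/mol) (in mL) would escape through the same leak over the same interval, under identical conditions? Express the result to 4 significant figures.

82.90 mL

Graham's law gives rate_H₂S/rate_H₂O = √(M_H₂O/M_H₂S) = √(18.02/34.08) = √0.5288 = 0.7272.
So the volume for H₂S is 114 × 0.7272 = 82.90 mL.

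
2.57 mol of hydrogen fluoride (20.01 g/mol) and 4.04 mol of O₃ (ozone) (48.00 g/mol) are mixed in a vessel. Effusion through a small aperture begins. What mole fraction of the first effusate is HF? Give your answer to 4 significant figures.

0.4963

Rate_i ∝ x_i/√M_i (Graham's law weighted by mole fraction), so the effusate composition follows n_i/√M_i.
x_HF(eff) = (n_HF/√M_HF) / (n_HF/√M_HF + n_O₃/√M_O₃)
= (2.57/√20.01) / (2.57/√20.01 + 4.04/√48.00) = 0.5745/(0.5745 + 0.5831) = 0.4963.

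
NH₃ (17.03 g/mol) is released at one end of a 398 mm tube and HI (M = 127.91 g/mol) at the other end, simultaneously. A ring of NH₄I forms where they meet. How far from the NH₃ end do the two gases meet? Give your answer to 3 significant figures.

292 mm

In equal time, each gas travels a distance ∝ its rate ∝ 1/√M, so d_NH₃/d_HI = √(M_HI/M_NH₃) = √(127.91/17.03) = 2.741.
With d_NH₃ + d_HI = 398 mm, d_HI = 398/(1 + 2.741) = 106.4 mm.
d_NH₃ = 398 − 106.4 = 292 mm.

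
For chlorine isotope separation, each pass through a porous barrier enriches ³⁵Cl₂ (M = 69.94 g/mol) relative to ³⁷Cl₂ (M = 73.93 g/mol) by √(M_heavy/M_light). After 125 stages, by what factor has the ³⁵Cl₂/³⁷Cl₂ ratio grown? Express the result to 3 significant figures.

After 125 stages the ratio has grown by (√(73.93/69.94))^125 = (73.93/69.94)^(125/2).
= 1.05705^(125/2) = 32.1.

32.1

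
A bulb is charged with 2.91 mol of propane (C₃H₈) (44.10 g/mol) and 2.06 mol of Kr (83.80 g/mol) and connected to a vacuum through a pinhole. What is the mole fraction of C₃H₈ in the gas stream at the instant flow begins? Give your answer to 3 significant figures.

0.661

Rate_i ∝ x_i/√M_i (Graham's law weighted by mole fraction), so the effusate composition follows n_i/√M_i.
x_C₃H₈(eff) = (n_C₃H₈/√M_C₃H₈) / (n_C₃H₈/√M_C₃H₈ + n_Kr/√M_Kr)
= (2.91/√44.10) / (2.91/√44.10 + 2.06/√83.80) = 0.4382/(0.4382 + 0.2250) = 0.661.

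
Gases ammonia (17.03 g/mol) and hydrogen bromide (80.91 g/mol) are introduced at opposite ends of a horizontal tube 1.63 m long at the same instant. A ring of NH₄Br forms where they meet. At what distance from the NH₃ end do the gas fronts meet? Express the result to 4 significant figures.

The fronts meet when d_NH₃ + d_HBr = L with d_NH₃/d_HBr = √(M_HBr/M_NH₃) (Graham's law). Here √(M_HBr/M_NH₃) = √(80.91/17.03) = 2.180.
With d_NH₃ + d_HBr = 1.63 m, d_HBr = 1.63/(1 + 2.180) = 0.5126 m.
d_NH₃ = 1.63 − 0.5126 = 1.117 m.

1.117 m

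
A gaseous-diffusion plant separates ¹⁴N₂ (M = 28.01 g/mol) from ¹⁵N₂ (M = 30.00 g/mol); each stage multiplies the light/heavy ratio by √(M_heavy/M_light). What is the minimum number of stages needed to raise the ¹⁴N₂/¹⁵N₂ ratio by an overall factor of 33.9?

With α = √(30.00/28.01) per stage, ln α = ½ ln(1.07105) = 0.03432.
Need α^N ≥ 33.9 ⇒ N ≥ ln(33.9) / ln α = 3.523 / 0.03432 = 102.67.
So at least 103 stages are needed.

103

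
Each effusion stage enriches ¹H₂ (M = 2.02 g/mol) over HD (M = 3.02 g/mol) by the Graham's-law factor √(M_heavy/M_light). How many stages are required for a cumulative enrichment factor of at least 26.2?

17

Single-stage factor α = √(3.02/2.02), so ln α = ½ ln(1.49505) = 0.2011.
Need α^N ≥ 26.2 ⇒ N ≥ ln(26.2) / ln α = 3.266 / 0.2011 = 16.24.
So at least 17 stages are needed.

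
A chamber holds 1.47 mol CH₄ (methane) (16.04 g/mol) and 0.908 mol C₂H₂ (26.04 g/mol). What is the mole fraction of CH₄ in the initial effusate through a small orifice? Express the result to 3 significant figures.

0.673

Effusion rate of each component ∝ n_i/√M_i (partial pressure × 1/√M).
Mole fraction of CH₄ in the effusate = (n_CH₄/√M_CH₄) / (n_CH₄/√M_CH₄ + n_C₂H₂/√M_C₂H₂)
= (1.47/√16.04) / (1.47/√16.04 + 0.908/√26.04) = 0.3670/(0.3670 + 0.1779) = 0.673.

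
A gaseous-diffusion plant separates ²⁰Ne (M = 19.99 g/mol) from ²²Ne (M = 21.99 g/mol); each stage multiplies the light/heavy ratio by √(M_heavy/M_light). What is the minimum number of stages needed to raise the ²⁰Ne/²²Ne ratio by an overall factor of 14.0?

56

With α = √(21.99/19.99) per stage, ln α = ½ ln(1.10005) = 0.04768.
Need α^N ≥ 14.0 ⇒ N ≥ ln(14.0) / ln α = 2.639 / 0.04768 = 55.35.
Rounding up, N = 56 stages.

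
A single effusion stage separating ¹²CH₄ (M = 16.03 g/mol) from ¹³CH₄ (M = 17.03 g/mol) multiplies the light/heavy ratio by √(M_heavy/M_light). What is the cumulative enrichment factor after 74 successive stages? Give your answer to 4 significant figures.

9.384

Each stage multiplies the ratio by α = √(17.03/16.03), so after 74 stages the overall factor is α^74 = (17.03/16.03)^(74/2).
= 1.06238^37 = 9.384.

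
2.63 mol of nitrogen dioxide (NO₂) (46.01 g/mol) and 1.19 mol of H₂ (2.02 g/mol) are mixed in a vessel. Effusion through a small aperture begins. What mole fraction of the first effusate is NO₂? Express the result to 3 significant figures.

Effusion rate of each component ∝ n_i/√M_i (partial pressure × 1/√M).
So x_NO₂ in the escaping gas = (n_NO₂/√M_NO₂) / Σ(n_i/√M_i)
= (2.63/√46.01) / (2.63/√46.01 + 1.19/√2.02) = 0.3877/(0.3877 + 0.8373) = 0.317.

0.317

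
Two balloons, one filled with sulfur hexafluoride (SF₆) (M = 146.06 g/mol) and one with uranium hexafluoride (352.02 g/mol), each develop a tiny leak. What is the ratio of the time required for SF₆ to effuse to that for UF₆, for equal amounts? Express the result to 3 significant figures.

From Graham's law, t_SF₆/t_UF₆ = √(M_SF₆/M_UF₆) = √(146.06/352.02) = √0.4149 = 0.644.

0.644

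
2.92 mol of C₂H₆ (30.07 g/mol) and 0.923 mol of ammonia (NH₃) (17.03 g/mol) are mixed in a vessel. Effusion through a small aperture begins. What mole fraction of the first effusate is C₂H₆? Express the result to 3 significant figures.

The effusion rate of species i is ∝ p_i/√M_i ∝ n_i/√M_i.
Mole fraction of C₂H₆ in the effusate = (n_C₂H₆/√M_C₂H₆) / (n_C₂H₆/√M_C₂H₆ + n_NH₃/√M_NH₃)
= (2.92/√30.07) / (2.92/√30.07 + 0.923/√17.03) = 0.5325/(0.5325 + 0.2237) = 0.704.

0.704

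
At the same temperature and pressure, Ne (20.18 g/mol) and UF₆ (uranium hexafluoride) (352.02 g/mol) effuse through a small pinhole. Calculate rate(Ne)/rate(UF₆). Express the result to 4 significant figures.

4.177

From Graham's law, rate_Ne/rate_UF₆ = √(M_UF₆/M_Ne) = √(352.02/20.18) = √17.44 = 4.177.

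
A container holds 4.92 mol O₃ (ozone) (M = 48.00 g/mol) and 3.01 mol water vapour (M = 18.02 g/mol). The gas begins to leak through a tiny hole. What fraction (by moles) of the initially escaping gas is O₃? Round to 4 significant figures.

0.5004

Each component's effusion rate ∝ (its partial pressure)·(1/√M) ∝ n_i/√M_i.
So x_O₃ in the escaping gas = (n_O₃/√M_O₃) / Σ(n_i/√M_i)
= (4.92/√48.00) / (4.92/√48.00 + 3.01/√18.02) = 0.7101/(0.7101 + 0.7091) = 0.5004.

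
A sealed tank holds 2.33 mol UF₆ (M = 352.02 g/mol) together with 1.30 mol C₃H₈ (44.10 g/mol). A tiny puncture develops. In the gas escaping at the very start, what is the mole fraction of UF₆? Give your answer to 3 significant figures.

0.388

Rate_i ∝ x_i/√M_i (Graham's law weighted by mole fraction), so the effusate composition follows n_i/√M_i.
So x_UF₆ in the escaping gas = (n_UF₆/√M_UF₆) / Σ(n_i/√M_i)
= (2.33/√352.02) / (2.33/√352.02 + 1.30/√44.10) = 0.1242/(0.1242 + 0.1958) = 0.388.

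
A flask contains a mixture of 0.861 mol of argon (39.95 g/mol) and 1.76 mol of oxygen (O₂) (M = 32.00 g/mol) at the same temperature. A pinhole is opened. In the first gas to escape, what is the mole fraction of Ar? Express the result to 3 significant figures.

0.305

Rate_i ∝ x_i/√M_i (Graham's law weighted by mole fraction), so the effusate composition follows n_i/√M_i.
x_Ar(eff) = (n_Ar/√M_Ar) / (n_Ar/√M_Ar + n_O₂/√M_O₂)
= (0.861/√39.95) / (0.861/√39.95 + 1.76/√32.00) = 0.1362/(0.1362 + 0.3111) = 0.305.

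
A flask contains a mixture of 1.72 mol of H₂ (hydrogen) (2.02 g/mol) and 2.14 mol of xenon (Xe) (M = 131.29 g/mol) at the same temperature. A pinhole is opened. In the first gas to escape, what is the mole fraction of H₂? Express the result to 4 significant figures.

0.8663

Effusion rate of each component ∝ n_i/√M_i (partial pressure × 1/√M).
So x_H₂ in the escaping gas = (n_H₂/√M_H₂) / Σ(n_i/√M_i)
= (1.72/√2.02) / (1.72/√2.02 + 2.14/√131.29) = 1.210/(1.210 + 0.1868) = 0.8663.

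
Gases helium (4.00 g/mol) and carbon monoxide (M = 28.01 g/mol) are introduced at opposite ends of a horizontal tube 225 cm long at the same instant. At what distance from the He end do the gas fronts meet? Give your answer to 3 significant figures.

The fronts meet when d_He + d_CO = L with d_He/d_CO = √(M_CO/M_He) (Graham's law). Here √(M_CO/M_He) = √(28.01/4.00) = 2.646.
With d_He + d_CO = 225 cm, d_CO = 225/(1 + 2.646) = 61.71 cm.
d_He = 225 − 61.71 = 163 cm.

163 cm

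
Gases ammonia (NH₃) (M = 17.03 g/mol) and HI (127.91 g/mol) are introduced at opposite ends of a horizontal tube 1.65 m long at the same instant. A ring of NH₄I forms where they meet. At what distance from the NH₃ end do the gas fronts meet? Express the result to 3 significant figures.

Graham's law gives d_NH₃/d_HI = rate_NH₃/rate_HI = √(M_HI/M_NH₃) = √(127.91/17.03) = 2.741.
With d_NH₃ + d_HI = 1.65 m, d_HI = 1.65/(1 + 2.741) = 0.4411 m.
d_NH₃ = 1.65 − 0.4411 = 1.21 m.

1.21 m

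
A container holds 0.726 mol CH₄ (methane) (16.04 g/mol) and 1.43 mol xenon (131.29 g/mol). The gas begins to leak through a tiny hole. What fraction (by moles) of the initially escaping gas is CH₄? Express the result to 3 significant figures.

The effusion rate of species i is ∝ p_i/√M_i ∝ n_i/√M_i.
So x_CH₄ in the escaping gas = (n_CH₄/√M_CH₄) / Σ(n_i/√M_i)
= (0.726/√16.04) / (0.726/√16.04 + 1.43/√131.29) = 0.1813/(0.1813 + 0.1248) = 0.592.

0.592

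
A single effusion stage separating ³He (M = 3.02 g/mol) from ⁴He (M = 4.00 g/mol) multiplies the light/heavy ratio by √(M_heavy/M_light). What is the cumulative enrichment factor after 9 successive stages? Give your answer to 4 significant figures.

Overall factor = α^9 with α = √(4.00/3.02), i.e. (4.00/3.02)^(9/2).
= 1.32450^(9/2) = 3.542.

3.542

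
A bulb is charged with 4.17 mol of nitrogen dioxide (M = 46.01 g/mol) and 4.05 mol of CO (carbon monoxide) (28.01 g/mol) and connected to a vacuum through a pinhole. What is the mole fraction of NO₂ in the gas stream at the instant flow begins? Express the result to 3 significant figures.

Each component's effusion rate ∝ (its partial pressure)·(1/√M) ∝ n_i/√M_i.
So x_NO₂ in the escaping gas = (n_NO₂/√M_NO₂) / Σ(n_i/√M_i)
= (4.17/√46.01) / (4.17/√46.01 + 4.05/√28.01) = 0.6148/(0.6148 + 0.7652) = 0.445.

0.445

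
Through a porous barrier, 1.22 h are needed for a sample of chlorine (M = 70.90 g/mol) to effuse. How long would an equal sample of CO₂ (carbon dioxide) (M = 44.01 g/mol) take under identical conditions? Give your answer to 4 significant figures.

0.9612 h

From Graham's law, t_CO₂/t_Cl₂ = √(M_CO₂/M_Cl₂) = √(44.01/70.90) = √0.6207 = 0.7879.
So the time for CO₂ is 1.22 × 0.7879 = 0.9612 h.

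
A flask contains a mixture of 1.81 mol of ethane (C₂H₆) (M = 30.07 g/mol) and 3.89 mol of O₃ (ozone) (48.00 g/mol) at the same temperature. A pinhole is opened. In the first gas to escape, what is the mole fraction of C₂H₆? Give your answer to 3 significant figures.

0.370

Each component's effusion rate ∝ (its partial pressure)·(1/√M) ∝ n_i/√M_i.
x_C₂H₆(eff) = (n_C₂H₆/√M_C₂H₆) / (n_C₂H₆/√M_C₂H₆ + n_O₃/√M_O₃)
= (1.81/√30.07) / (1.81/√30.07 + 3.89/√48.00) = 0.3301/(0.3301 + 0.5615) = 0.370.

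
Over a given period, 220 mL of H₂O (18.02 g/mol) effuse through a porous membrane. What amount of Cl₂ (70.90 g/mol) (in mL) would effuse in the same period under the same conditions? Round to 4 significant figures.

110.9 mL

Graham's law gives rate_Cl₂/rate_H₂O = √(M_H₂O/M_Cl₂) = √(18.02/70.90) = √0.2542 = 0.5041.
So the volume for Cl₂ is 220 × 0.5041 = 110.9 mL.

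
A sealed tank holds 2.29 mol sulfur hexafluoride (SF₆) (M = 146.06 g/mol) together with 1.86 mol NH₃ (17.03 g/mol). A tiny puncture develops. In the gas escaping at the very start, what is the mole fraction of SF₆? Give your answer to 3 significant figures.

0.296

Effusion rate of each component ∝ n_i/√M_i (partial pressure × 1/√M).
x_SF₆(eff) = (n_SF₆/√M_SF₆) / (n_SF₆/√M_SF₆ + n_NH₃/√M_NH₃)
= (2.29/√146.06) / (2.29/√146.06 + 1.86/√17.03) = 0.1895/(0.1895 + 0.4507) = 0.296.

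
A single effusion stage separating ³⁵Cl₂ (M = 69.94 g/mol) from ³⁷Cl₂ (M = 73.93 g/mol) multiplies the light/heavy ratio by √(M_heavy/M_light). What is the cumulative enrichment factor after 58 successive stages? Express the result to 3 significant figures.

5.00

After 58 stages the ratio has grown by (√(73.93/69.94))^58 = (73.93/69.94)^(58/2).
= 1.05705^29 = 5.00.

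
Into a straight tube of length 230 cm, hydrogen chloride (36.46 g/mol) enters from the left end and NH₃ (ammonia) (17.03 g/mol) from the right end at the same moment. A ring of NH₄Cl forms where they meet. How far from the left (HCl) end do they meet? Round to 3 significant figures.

93.4 cm

Graham's law gives d_HCl/d_NH₃ = rate_HCl/rate_NH₃ = √(M_NH₃/M_HCl) = √(17.03/36.46) = 0.6834.
With d_HCl + d_NH₃ = 230 cm, d_NH₃ = 230/(1 + 0.6834) = 136.6 cm.
d_HCl = 230 − 136.6 = 93.4 cm.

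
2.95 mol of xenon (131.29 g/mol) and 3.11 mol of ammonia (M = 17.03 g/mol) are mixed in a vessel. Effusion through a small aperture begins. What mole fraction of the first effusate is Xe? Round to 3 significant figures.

Rate_i ∝ x_i/√M_i (Graham's law weighted by mole fraction), so the effusate composition follows n_i/√M_i.
So x_Xe in the escaping gas = (n_Xe/√M_Xe) / Σ(n_i/√M_i)
= (2.95/√131.29) / (2.95/√131.29 + 3.11/√17.03) = 0.2575/(0.2575 + 0.7536) = 0.255.

0.255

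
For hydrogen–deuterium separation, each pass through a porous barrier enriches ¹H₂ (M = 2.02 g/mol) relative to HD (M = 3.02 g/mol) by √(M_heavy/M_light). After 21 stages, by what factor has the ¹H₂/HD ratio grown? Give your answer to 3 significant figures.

68.2

The single-stage factor is √(M_heavy/M_light), so 21 stages give [√(3.02/2.02)]^21 = (3.02/2.02)^(21/2).
= 1.49505^(21/2) = 68.2.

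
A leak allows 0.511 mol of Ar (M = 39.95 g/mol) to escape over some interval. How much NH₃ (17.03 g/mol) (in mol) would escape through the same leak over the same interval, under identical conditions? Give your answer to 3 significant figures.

Since effusion rate ∝ 1/√M, rate_NH₃/rate_Ar = √(M_Ar/M_NH₃) = √(39.95/17.03) = √2.346 = 1.532.
So the amount for NH₃ is 0.511 × 1.532 = 0.783 mol.

0.783 mol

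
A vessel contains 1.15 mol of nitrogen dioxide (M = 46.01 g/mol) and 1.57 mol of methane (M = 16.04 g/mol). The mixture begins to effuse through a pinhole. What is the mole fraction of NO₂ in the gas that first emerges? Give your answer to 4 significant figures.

0.3019

Effusion rate of each component ∝ n_i/√M_i (partial pressure × 1/√M).
So x_NO₂ in the escaping gas = (n_NO₂/√M_NO₂) / Σ(n_i/√M_i)
= (1.15/√46.01) / (1.15/√46.01 + 1.57/√16.04) = 0.1695/(0.1695 + 0.3920) = 0.3019.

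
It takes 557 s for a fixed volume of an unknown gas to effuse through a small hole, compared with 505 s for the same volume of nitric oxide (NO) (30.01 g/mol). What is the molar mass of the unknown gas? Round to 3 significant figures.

From Graham's law, t_X/t_NO = √(M_X/M_NO).
557/505 = 1.103 = √(M_X/30.01)
M_X = 30.01 × 1.103² = 30.01 × 1.217 = 36.5 g/mol

36.5 g/mol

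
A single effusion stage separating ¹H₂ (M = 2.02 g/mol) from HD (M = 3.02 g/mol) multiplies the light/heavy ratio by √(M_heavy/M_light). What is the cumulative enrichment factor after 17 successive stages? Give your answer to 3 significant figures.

After 17 stages the ratio has grown by (√(3.02/2.02))^17 = (3.02/2.02)^(17/2).
= 1.49505^(17/2) = 30.5.

30.5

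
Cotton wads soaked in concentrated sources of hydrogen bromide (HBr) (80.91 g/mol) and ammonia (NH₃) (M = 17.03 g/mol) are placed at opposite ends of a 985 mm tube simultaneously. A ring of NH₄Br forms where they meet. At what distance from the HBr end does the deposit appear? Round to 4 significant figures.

309.8 mm

Graham's law gives d_HBr/d_NH₃ = rate_HBr/rate_NH₃ = √(M_NH₃/M_HBr) = √(17.03/80.91) = 0.4588.
With d_HBr + d_NH₃ = 985 mm, d_NH₃ = 985/(1 + 0.4588) = 675.2 mm.
d_HBr = 985 − 675.2 = 309.8 mm.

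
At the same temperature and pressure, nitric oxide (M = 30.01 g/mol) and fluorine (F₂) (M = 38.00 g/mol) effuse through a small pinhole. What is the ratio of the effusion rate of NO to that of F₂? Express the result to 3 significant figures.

By Graham's law, rate_NO/rate_F₂ = √(M_F₂/M_NO) = √(38.00/30.01) = √1.266 = 1.13.

1.13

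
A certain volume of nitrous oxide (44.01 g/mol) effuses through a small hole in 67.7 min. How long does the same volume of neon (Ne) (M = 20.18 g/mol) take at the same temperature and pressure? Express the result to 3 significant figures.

Using Graham's law: t_Ne/t_N₂O = √(M_Ne/M_N₂O) = √(20.18/44.01) = √0.4585 = 0.6772.
So the time for Ne is 67.7 × 0.6772 = 45.8 min.

45.8 min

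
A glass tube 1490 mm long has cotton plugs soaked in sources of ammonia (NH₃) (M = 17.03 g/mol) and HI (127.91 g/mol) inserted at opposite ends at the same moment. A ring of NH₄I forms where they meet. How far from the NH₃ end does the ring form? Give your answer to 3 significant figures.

1090 mm

The fronts meet when d_NH₃ + d_HI = L with d_NH₃/d_HI = √(M_HI/M_NH₃) (Graham's law). Here √(M_HI/M_NH₃) = √(127.91/17.03) = 2.741.
With d_NH₃ + d_HI = 1490 mm, d_HI = 1490/(1 + 2.741) = 398.3 mm.
d_NH₃ = 1490 − 398.3 = 1090 mm.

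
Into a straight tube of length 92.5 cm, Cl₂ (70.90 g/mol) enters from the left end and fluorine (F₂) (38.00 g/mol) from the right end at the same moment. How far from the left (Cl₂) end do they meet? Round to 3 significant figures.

The fronts meet when d_Cl₂ + d_F₂ = L with d_Cl₂/d_F₂ = √(M_F₂/M_Cl₂) (Graham's law). Here √(M_F₂/M_Cl₂) = √(38.00/70.90) = 0.7321.
With d_Cl₂ + d_F₂ = 92.5 cm, d_F₂ = 92.5/(1 + 0.7321) = 53.40 cm.
d_Cl₂ = 92.5 − 53.40 = 39.1 cm.

39.1 cm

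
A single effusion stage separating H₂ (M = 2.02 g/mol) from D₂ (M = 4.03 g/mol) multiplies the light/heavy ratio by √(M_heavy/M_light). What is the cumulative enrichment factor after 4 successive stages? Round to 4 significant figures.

3.980

Overall factor = α^4 with α = √(4.03/2.02), i.e. (4.03/2.02)^(4/2).
= 1.99505^2 = 3.980.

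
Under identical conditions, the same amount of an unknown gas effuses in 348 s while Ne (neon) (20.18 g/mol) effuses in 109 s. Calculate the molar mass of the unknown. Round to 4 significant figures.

Graham's law gives t_X/t_Ne = √(M_X/M_Ne).
348/109 = 3.193 = √(M_X/20.18)
M_X = 20.18 × 3.193² = 20.18 × 10.19 = 205.7 g/mol

205.7 g/mol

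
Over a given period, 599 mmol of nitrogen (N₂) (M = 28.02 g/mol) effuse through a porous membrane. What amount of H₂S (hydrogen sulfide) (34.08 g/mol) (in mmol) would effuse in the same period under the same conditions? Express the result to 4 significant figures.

Using Graham's law: rate_H₂S/rate_N₂ = √(M_N₂/M_H₂S) = √(28.02/34.08) = √0.8222 = 0.9067.
So the amount for H₂S is 599 × 0.9067 = 543.1 mmol.

543.1 mmol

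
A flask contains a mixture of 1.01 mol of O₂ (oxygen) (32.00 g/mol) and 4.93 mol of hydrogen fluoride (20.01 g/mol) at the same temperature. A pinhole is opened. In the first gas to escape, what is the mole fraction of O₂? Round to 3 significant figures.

0.139

Rate_i ∝ x_i/√M_i (Graham's law weighted by mole fraction), so the effusate composition follows n_i/√M_i.
Mole fraction of O₂ in the effusate = (n_O₂/√M_O₂) / (n_O₂/√M_O₂ + n_HF/√M_HF)
= (1.01/√32.00) / (1.01/√32.00 + 4.93/√20.01) = 0.1785/(0.1785 + 1.102) = 0.139.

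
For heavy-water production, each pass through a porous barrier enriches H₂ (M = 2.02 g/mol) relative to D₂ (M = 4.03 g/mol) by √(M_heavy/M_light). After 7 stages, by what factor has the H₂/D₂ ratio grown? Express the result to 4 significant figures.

Each stage multiplies the ratio by α = √(4.03/2.02), so after 7 stages the overall factor is α^7 = (4.03/2.02)^(7/2).
= 1.99505^(7/2) = 11.22.

11.22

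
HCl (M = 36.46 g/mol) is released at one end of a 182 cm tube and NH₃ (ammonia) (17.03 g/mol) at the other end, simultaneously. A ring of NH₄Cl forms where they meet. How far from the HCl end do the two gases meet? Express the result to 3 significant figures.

73.9 cm

The fronts meet when d_HCl + d_NH₃ = L with d_HCl/d_NH₃ = √(M_NH₃/M_HCl) (Graham's law). Here √(M_NH₃/M_HCl) = √(17.03/36.46) = 0.6834.
With d_HCl + d_NH₃ = 182 cm, d_NH₃ = 182/(1 + 0.6834) = 108.1 cm.
d_HCl = 182 − 108.1 = 73.9 cm.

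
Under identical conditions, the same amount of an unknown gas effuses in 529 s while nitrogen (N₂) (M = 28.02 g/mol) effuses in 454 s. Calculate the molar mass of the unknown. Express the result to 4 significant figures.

38.04 g/mol

From Graham's law, t_X/t_N₂ = √(M_X/M_N₂).
529/454 = 1.165 = √(M_X/28.02)
M_X = 28.02 × 1.165² = 28.02 × 1.358 = 38.04 g/mol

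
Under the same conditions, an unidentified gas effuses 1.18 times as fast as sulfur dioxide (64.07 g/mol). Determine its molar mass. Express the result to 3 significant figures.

46.0 g/mol

By Graham's law, rate_X/rate_SO₂ = √(M_SO₂/M_X).
1.18 = √(64.07/M_X)
M_X = 64.07 / 1.18² = 64.07 / 1.392 = 46.0 g/mol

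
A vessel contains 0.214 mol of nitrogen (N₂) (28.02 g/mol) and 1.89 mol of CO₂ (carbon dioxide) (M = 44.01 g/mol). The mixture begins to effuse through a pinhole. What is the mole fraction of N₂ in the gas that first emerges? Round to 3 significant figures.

0.124

The effusion rate of species i is ∝ p_i/√M_i ∝ n_i/√M_i.
Mole fraction of N₂ in the effusate = (n_N₂/√M_N₂) / (n_N₂/√M_N₂ + n_CO₂/√M_CO₂)
= (0.214/√28.02) / (0.214/√28.02 + 1.89/√44.01) = 0.04043/(0.04043 + 0.2849) = 0.124.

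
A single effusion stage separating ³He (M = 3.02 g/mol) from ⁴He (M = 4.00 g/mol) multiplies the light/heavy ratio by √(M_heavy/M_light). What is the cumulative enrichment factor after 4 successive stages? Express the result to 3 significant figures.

1.75

After 4 stages the ratio has grown by (√(4.00/3.02))^4 = (4.00/3.02)^(4/2).
= 1.32450^2 = 1.75.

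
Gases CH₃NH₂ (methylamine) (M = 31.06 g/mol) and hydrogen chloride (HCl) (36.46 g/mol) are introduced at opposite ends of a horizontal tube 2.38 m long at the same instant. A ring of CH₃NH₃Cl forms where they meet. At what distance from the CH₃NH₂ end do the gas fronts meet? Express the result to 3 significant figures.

1.24 m

The fronts meet when d_CH₃NH₂ + d_HCl = L with d_CH₃NH₂/d_HCl = √(M_HCl/M_CH₃NH₂) (Graham's law). Here √(M_HCl/M_CH₃NH₂) = √(36.46/31.06) = 1.083.
With d_CH₃NH₂ + d_HCl = 2.38 m, d_HCl = 2.38/(1 + 1.083) = 1.142 m.
d_CH₃NH₂ = 2.38 − 1.142 = 1.24 m.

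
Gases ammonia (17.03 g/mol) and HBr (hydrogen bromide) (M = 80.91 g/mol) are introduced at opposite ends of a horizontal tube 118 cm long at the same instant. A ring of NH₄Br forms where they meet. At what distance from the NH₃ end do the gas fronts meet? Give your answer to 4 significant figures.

80.89 cm

Graham's law gives d_NH₃/d_HBr = rate_NH₃/rate_HBr = √(M_HBr/M_NH₃) = √(80.91/17.03) = 2.180.
With d_NH₃ + d_HBr = 118 cm, d_HBr = 118/(1 + 2.180) = 37.11 cm.
d_NH₃ = 118 − 37.11 = 80.89 cm.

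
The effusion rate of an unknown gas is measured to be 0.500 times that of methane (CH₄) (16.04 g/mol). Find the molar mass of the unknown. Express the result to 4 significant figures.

64.16 g/mol

Since effusion rate ∝ 1/√M, rate_X/rate_CH₄ = √(M_CH₄/M_X).
0.500 = √(16.04/M_X)
M_X = 16.04 / 0.500² = 16.04 / 0.2500 = 64.16 g/mol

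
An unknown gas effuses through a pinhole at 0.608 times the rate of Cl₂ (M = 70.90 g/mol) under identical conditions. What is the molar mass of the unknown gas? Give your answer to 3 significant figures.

192 g/mol

Using Graham's law: rate_X/rate_Cl₂ = √(M_Cl₂/M_X).
0.608 = √(70.90/M_X)
M_X = 70.90 / 0.608² = 70.90 / 0.3697 = 192 g/mol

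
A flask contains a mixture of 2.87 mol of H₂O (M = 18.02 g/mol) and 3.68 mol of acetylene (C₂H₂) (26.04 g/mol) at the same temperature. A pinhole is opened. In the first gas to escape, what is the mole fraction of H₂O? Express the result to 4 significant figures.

0.4839

The effusion rate of species i is ∝ p_i/√M_i ∝ n_i/√M_i.
Mole fraction of H₂O in the effusate = (n_H₂O/√M_H₂O) / (n_H₂O/√M_H₂O + n_C₂H₂/√M_C₂H₂)
= (2.87/√18.02) / (2.87/√18.02 + 3.68/√26.04) = 0.6761/(0.6761 + 0.7212) = 0.4839.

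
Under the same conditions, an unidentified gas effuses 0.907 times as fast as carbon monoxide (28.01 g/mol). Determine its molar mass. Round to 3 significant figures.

From Graham's law, rate_X/rate_CO = √(M_CO/M_X).
0.907 = √(28.01/M_X)
M_X = 28.01 / 0.907² = 28.01 / 0.8226 = 34.0 g/mol

34.0 g/mol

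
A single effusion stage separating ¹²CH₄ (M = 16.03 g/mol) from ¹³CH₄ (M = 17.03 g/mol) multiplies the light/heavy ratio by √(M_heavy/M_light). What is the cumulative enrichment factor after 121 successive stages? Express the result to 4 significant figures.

After 121 stages the ratio has grown by (√(17.03/16.03))^121 = (17.03/16.03)^(121/2).
= 1.06238^(121/2) = 38.91.

38.91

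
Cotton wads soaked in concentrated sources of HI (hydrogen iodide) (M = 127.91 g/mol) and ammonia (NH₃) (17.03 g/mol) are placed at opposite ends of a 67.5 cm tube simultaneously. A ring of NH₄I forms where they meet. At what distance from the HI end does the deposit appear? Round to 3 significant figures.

18.0 cm

Distances travelled in equal time are proportional to diffusion rates, so d_HI/d_NH₃ = √(M_NH₃/M_HI) = √(17.03/127.91) = 0.3649.
With d_HI + d_NH₃ = 67.5 cm, d_NH₃ = 67.5/(1 + 0.3649) = 49.45 cm.
d_HI = 67.5 − 49.45 = 18.0 cm.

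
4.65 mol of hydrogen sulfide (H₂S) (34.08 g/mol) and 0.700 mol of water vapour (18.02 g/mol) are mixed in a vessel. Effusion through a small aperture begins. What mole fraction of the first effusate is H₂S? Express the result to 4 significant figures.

0.8285

Effusion rate of each component ∝ n_i/√M_i (partial pressure × 1/√M).
Mole fraction of H₂S in the effusate = (n_H₂S/√M_H₂S) / (n_H₂S/√M_H₂S + n_H₂O/√M_H₂O)
= (4.65/√34.08) / (4.65/√34.08 + 0.700/√18.02) = 0.7965/(0.7965 + 0.1649) = 0.8285.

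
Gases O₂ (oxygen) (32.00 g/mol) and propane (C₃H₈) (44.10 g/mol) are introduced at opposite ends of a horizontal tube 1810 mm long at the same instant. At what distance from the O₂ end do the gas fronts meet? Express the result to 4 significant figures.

Distances travelled in equal time are proportional to diffusion rates, so d_O₂/d_C₃H₈ = √(M_C₃H₈/M_O₂) = √(44.10/32.00) = 1.174.
With d_O₂ + d_C₃H₈ = 1810 mm, d_C₃H₈ = 1810/(1 + 1.174) = 832.6 mm.
d_O₂ = 1810 − 832.6 = 977.4 mm.

977.4 mm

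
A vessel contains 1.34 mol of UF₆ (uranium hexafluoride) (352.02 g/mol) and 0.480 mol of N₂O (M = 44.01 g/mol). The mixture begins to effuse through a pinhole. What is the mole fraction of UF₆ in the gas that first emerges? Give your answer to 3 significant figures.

Effusion rate of each component ∝ n_i/√M_i (partial pressure × 1/√M).
So x_UF₆ in the escaping gas = (n_UF₆/√M_UF₆) / Σ(n_i/√M_i)
= (1.34/√352.02) / (1.34/√352.02 + 0.480/√44.01) = 0.07142/(0.07142 + 0.07235) = 0.497.

0.497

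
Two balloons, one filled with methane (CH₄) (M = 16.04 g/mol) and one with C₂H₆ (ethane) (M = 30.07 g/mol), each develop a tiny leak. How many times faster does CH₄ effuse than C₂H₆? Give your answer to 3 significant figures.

Graham's law gives rate_CH₄/rate_C₂H₆ = √(M_C₂H₆/M_CH₄) = √(30.07/16.04) = √1.875 = 1.37.

1.37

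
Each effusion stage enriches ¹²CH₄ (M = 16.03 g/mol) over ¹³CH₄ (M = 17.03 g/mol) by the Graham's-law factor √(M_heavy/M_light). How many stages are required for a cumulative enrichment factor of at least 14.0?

88

Single-stage factor α = √(17.03/16.03), so ln α = ½ ln(1.06238) = 0.03026.
Need α^N ≥ 14.0 ⇒ N ≥ ln(14.0) / ln α = 2.639 / 0.03026 = 87.22.
Rounding up, N = 88 stages.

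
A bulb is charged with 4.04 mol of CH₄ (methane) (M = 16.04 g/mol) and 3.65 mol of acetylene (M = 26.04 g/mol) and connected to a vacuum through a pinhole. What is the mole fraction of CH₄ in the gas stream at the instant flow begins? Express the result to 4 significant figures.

0.5851

Each component's effusion rate ∝ (its partial pressure)·(1/√M) ∝ n_i/√M_i.
So x_CH₄ in the escaping gas = (n_CH₄/√M_CH₄) / Σ(n_i/√M_i)
= (4.04/√16.04) / (4.04/√16.04 + 3.65/√26.04) = 1.009/(1.009 + 0.7153) = 0.5851.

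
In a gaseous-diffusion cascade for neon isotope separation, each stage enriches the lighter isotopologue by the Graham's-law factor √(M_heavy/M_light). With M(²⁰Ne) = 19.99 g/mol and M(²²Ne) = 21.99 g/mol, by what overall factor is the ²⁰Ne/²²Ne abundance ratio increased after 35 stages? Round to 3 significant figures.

After 35 stages the ratio has grown by (√(21.99/19.99))^35 = (21.99/19.99)^(35/2).
= 1.10005^(35/2) = 5.31.

5.31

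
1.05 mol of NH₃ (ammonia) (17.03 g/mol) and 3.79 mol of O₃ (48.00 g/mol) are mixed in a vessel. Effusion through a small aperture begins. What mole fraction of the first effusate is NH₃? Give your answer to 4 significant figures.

0.3175

The effusion rate of species i is ∝ p_i/√M_i ∝ n_i/√M_i.
x_NH₃(eff) = (n_NH₃/√M_NH₃) / (n_NH₃/√M_NH₃ + n_O₃/√M_O₃)
= (1.05/√17.03) / (1.05/√17.03 + 3.79/√48.00) = 0.2544/(0.2544 + 0.5470) = 0.3175.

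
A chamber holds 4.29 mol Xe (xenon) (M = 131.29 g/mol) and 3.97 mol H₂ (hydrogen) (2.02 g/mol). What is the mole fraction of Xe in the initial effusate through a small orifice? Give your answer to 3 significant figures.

0.118

Effusion rate of each component ∝ n_i/√M_i (partial pressure × 1/√M).
Mole fraction of Xe in the effusate = (n_Xe/√M_Xe) / (n_Xe/√M_Xe + n_H₂/√M_H₂)
= (4.29/√131.29) / (4.29/√131.29 + 3.97/√2.02) = 0.3744/(0.3744 + 2.793) = 0.118.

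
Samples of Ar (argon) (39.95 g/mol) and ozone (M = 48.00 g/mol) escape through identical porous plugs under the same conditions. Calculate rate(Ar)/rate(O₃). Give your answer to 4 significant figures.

Since effusion rate ∝ 1/√M, rate_Ar/rate_O₃ = √(M_O₃/M_Ar) = √(48.00/39.95) = √1.202 = 1.096.

1.096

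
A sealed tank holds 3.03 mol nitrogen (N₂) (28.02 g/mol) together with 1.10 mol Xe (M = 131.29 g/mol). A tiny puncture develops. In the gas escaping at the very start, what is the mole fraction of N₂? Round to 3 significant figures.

Rate_i ∝ x_i/√M_i (Graham's law weighted by mole fraction), so the effusate composition follows n_i/√M_i.
x_N₂(eff) = (n_N₂/√M_N₂) / (n_N₂/√M_N₂ + n_Xe/√M_Xe)
= (3.03/√28.02) / (3.03/√28.02 + 1.10/√131.29) = 0.5724/(0.5724 + 0.09600) = 0.856.

0.856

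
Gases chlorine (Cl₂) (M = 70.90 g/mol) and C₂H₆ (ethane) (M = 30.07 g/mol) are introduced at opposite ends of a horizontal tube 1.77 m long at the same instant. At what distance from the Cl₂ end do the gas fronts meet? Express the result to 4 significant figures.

0.6981 m

In equal time, each gas travels a distance ∝ its rate ∝ 1/√M, so d_Cl₂/d_C₂H₆ = √(M_C₂H₆/M_Cl₂) = √(30.07/70.90) = 0.6512.
With d_Cl₂ + d_C₂H₆ = 1.77 m, d_C₂H₆ = 1.77/(1 + 0.6512) = 1.072 m.
d_Cl₂ = 1.77 − 1.072 = 0.6981 m.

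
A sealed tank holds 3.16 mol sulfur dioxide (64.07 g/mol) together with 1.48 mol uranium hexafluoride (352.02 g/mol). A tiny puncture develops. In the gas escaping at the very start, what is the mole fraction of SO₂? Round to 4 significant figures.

Effusion rate of each component ∝ n_i/√M_i (partial pressure × 1/√M).
x_SO₂(eff) = (n_SO₂/√M_SO₂) / (n_SO₂/√M_SO₂ + n_UF₆/√M_UF₆)
= (3.16/√64.07) / (3.16/√64.07 + 1.48/√352.02) = 0.3948/(0.3948 + 0.07888) = 0.8335.

0.8335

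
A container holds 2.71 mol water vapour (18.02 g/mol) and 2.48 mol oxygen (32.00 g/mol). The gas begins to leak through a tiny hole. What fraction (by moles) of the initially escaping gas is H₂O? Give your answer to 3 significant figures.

0.593

Rate_i ∝ x_i/√M_i (Graham's law weighted by mole fraction), so the effusate composition follows n_i/√M_i.
x_H₂O(eff) = (n_H₂O/√M_H₂O) / (n_H₂O/√M_H₂O + n_O₂/√M_O₂)
= (2.71/√18.02) / (2.71/√18.02 + 2.48/√32.00) = 0.6384/(0.6384 + 0.4384) = 0.593.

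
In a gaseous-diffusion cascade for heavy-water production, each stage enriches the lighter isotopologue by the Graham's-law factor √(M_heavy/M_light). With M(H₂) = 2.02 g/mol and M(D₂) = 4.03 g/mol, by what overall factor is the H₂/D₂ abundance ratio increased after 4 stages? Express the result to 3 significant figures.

3.98

After 4 stages the ratio has grown by (√(4.03/2.02))^4 = (4.03/2.02)^(4/2).
= 1.99505^2 = 3.98.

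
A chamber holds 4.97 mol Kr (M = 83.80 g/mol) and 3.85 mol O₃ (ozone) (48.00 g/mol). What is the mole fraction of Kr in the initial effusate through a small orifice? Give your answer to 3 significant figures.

0.494

Rate_i ∝ x_i/√M_i (Graham's law weighted by mole fraction), so the effusate composition follows n_i/√M_i.
So x_Kr in the escaping gas = (n_Kr/√M_Kr) / Σ(n_i/√M_i)
= (4.97/√83.80) / (4.97/√83.80 + 3.85/√48.00) = 0.5429/(0.5429 + 0.5557) = 0.494.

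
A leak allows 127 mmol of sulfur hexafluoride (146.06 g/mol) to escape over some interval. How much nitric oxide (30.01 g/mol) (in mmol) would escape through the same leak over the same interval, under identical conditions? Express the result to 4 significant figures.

Graham's law gives rate_NO/rate_SF₆ = √(M_SF₆/M_NO) = √(146.06/30.01) = √4.867 = 2.206.
So the amount for NO is 127 × 2.206 = 280.2 mmol.

280.2 mmol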